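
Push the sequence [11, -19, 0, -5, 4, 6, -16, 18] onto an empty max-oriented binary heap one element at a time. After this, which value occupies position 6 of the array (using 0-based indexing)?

Insert 11:
  append 11 at index 0 → [11] (no swap needed)
Insert -19:
  append -19 at index 1 → [11, -19] (no swap needed)
Insert 0:
  append 0 at index 2 → [11, -19, 0] (no swap needed)
Insert -5:
  append -5 at index 3 → [11, -19, 0, -5]
  -5 > parent -19 at index 1, swap → [11, -5, 0, -19]
Insert 4:
  append 4 at index 4 → [11, -5, 0, -19, 4]
  4 > parent -5 at index 1, swap → [11, 4, 0, -19, -5]
Insert 6:
  append 6 at index 5 → [11, 4, 0, -19, -5, 6]
  6 > parent 0 at index 2, swap → [11, 4, 6, -19, -5, 0]
Insert -16:
  append -16 at index 6 → [11, 4, 6, -19, -5, 0, -16] (no swap needed)
Insert 18:
  append 18 at index 7 → [11, 4, 6, -19, -5, 0, -16, 18]
  18 > parent -19 at index 3, swap → [11, 4, 6, 18, -5, 0, -16, -19]
  18 > parent 4 at index 1, swap → [11, 18, 6, 4, -5, 0, -16, -19]
  18 > parent 11 at index 0, swap → [18, 11, 6, 4, -5, 0, -16, -19]
resulting array: [18, 11, 6, 4, -5, 0, -16, -19]

-16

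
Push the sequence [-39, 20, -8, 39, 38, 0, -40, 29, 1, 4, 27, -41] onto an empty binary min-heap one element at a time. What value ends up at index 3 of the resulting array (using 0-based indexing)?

20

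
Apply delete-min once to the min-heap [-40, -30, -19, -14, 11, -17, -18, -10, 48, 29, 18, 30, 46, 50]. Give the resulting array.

remove root -40; move last element 50 to root → [50, -30, -19, -14, 11, -17, -18, -10, 48, 29, 18, 30, 46]
50 vs smaller child -30 at index 1, swap → [-30, 50, -19, -14, 11, -17, -18, -10, 48, 29, 18, 30, 46]
50 vs smaller child -14 at index 3, swap → [-30, -14, -19, 50, 11, -17, -18, -10, 48, 29, 18, 30, 46]
50 vs smaller child -10 at index 7, swap → [-30, -14, -19, -10, 11, -17, -18, 50, 48, 29, 18, 30, 46]

[-30, -14, -19, -10, 11, -17, -18, 50, 48, 29, 18, 30, 46]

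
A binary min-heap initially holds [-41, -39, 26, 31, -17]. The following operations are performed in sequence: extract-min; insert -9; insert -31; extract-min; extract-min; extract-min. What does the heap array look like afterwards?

[-9, 31, 26]

extract-min → returns -41:
  remove root -41; move last element -17 to root → [-17, -39, 26, 31]
  -17 vs smaller child -39 at index 1, swap → [-39, -17, 26, 31]
insert -9:
  append -9 at index 4 → [-39, -17, 26, 31, -9] (no swap needed)
insert -31:
  append -31 at index 5 → [-39, -17, 26, 31, -9, -31]
  -31 < parent 26 at index 2, swap → [-39, -17, -31, 31, -9, 26]
extract-min → returns -39:
  remove root -39; move last element 26 to root → [26, -17, -31, 31, -9]
  26 vs smaller child -31 at index 2, swap → [-31, -17, 26, 31, -9]
extract-min → returns -31:
  remove root -31; move last element -9 to root → [-9, -17, 26, 31]
  -9 vs smaller child -17 at index 1, swap → [-17, -9, 26, 31]
extract-min → returns -17:
  remove root -17; move last element 31 to root → [31, -9, 26]
  31 vs smaller child -9 at index 1, swap → [-9, 31, 26]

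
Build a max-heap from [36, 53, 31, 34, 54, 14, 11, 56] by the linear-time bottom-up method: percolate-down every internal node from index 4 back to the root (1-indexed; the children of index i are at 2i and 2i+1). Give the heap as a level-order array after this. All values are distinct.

[56, 54, 31, 53, 36, 14, 11, 34]

sift down from index 4:
  34 vs only child 56 at index 8, swap → [36, 53, 31, 56, 54, 14, 11, 34]
sift down from index 3: already satisfies heap property
sift down from index 2:
  53 vs larger child 56 at index 4, swap → [36, 56, 31, 53, 54, 14, 11, 34]
sift down from index 1:
  36 vs larger child 56 at index 2, swap → [56, 36, 31, 53, 54, 14, 11, 34]
  36 vs larger child 54 at index 5, swap → [56, 54, 31, 53, 36, 14, 11, 34]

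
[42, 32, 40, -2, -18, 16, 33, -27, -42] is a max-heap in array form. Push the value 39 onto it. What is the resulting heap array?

append 39 at index 9 → [42, 32, 40, -2, -18, 16, 33, -27, -42, 39]
39 > parent -18 at index 4, swap → [42, 32, 40, -2, 39, 16, 33, -27, -42, -18]
39 > parent 32 at index 1, swap → [42, 39, 40, -2, 32, 16, 33, -27, -42, -18]

[42, 39, 40, -2, 32, 16, 33, -27, -42, -18]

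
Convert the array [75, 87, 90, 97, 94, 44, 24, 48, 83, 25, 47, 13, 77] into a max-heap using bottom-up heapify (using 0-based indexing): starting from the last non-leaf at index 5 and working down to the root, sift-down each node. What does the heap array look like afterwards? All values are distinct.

[97, 94, 90, 87, 75, 77, 24, 48, 83, 25, 47, 13, 44]

sift down from index 5:
  44 vs larger child 77 at index 12, swap → [75, 87, 90, 97, 94, 77, 24, 48, 83, 25, 47, 13, 44]
sift down from index 4: already satisfies heap property
sift down from index 3: already satisfies heap property
sift down from index 2: already satisfies heap property
sift down from index 1:
  87 vs larger child 97 at index 3, swap → [75, 97, 90, 87, 94, 77, 24, 48, 83, 25, 47, 13, 44]
sift down from index 0:
  75 vs larger child 97 at index 1, swap → [97, 75, 90, 87, 94, 77, 24, 48, 83, 25, 47, 13, 44]
  75 vs larger child 94 at index 4, swap → [97, 94, 90, 87, 75, 77, 24, 48, 83, 25, 47, 13, 44]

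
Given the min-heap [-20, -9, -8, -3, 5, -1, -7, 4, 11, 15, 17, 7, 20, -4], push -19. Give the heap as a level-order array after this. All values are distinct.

[-20, -9, -19, -3, 5, -1, -8, 4, 11, 15, 17, 7, 20, -4, -7]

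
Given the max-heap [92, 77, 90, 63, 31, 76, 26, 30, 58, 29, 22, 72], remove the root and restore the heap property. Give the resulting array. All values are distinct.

[90, 77, 76, 63, 31, 72, 26, 30, 58, 29, 22]

remove root 92; move last element 72 to root → [72, 77, 90, 63, 31, 76, 26, 30, 58, 29, 22]
72 vs larger child 90 at index 2, swap → [90, 77, 72, 63, 31, 76, 26, 30, 58, 29, 22]
72 vs larger child 76 at index 5, swap → [90, 77, 76, 63, 31, 72, 26, 30, 58, 29, 22]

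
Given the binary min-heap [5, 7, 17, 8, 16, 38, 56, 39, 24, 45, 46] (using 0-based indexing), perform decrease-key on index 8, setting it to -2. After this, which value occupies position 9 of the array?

set index 8 from 24 to -2 → [5, 7, 17, 8, 16, 38, 56, 39, -2, 45, 46]
-2 < parent 8 at index 3, swap → [5, 7, 17, -2, 16, 38, 56, 39, 8, 45, 46]
-2 < parent 7 at index 1, swap → [5, -2, 17, 7, 16, 38, 56, 39, 8, 45, 46]
-2 < parent 5 at index 0, swap → [-2, 5, 17, 7, 16, 38, 56, 39, 8, 45, 46]
resulting array: [-2, 5, 17, 7, 16, 38, 56, 39, 8, 45, 46]

45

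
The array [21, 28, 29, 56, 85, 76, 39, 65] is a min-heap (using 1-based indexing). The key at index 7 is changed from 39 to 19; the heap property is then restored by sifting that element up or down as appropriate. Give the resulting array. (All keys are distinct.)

set index 7 from 39 to 19 → [21, 28, 29, 56, 85, 76, 19, 65]
19 < parent 29 at index 3, swap → [21, 28, 19, 56, 85, 76, 29, 65]
19 < parent 21 at index 1, swap → [19, 28, 21, 56, 85, 76, 29, 65]

[19, 28, 21, 56, 85, 76, 29, 65]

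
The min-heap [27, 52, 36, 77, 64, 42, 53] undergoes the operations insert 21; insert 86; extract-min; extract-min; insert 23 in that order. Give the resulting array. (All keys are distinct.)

insert 21:
  append 21 at index 7 → [27, 52, 36, 77, 64, 42, 53, 21]
  21 < parent 77 at index 3, swap → [27, 52, 36, 21, 64, 42, 53, 77]
  21 < parent 52 at index 1, swap → [27, 21, 36, 52, 64, 42, 53, 77]
  21 < parent 27 at index 0, swap → [21, 27, 36, 52, 64, 42, 53, 77]
insert 86:
  append 86 at index 8 → [21, 27, 36, 52, 64, 42, 53, 77, 86] (no swap needed)
extract-min → returns 21:
  remove root 21; move last element 86 to root → [86, 27, 36, 52, 64, 42, 53, 77]
  86 vs smaller child 27 at index 1, swap → [27, 86, 36, 52, 64, 42, 53, 77]
  86 vs smaller child 52 at index 3, swap → [27, 52, 36, 86, 64, 42, 53, 77]
  86 vs only child 77 at index 7, swap → [27, 52, 36, 77, 64, 42, 53, 86]
extract-min → returns 27:
  remove root 27; move last element 86 to root → [86, 52, 36, 77, 64, 42, 53]
  86 vs smaller child 36 at index 2, swap → [36, 52, 86, 77, 64, 42, 53]
  86 vs smaller child 42 at index 5, swap → [36, 52, 42, 77, 64, 86, 53]
insert 23:
  append 23 at index 7 → [36, 52, 42, 77, 64, 86, 53, 23]
  23 < parent 77 at index 3, swap → [36, 52, 42, 23, 64, 86, 53, 77]
  23 < parent 52 at index 1, swap → [36, 23, 42, 52, 64, 86, 53, 77]
  23 < parent 36 at index 0, swap → [23, 36, 42, 52, 64, 86, 53, 77]

[23, 36, 42, 52, 64, 86, 53, 77]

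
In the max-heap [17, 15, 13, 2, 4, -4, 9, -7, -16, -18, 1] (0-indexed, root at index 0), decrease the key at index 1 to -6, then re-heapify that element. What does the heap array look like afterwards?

[17, 4, 13, 2, 1, -4, 9, -7, -16, -18, -6]

set index 1 from 15 to -6 → [17, -6, 13, 2, 4, -4, 9, -7, -16, -18, 1]
-6 vs larger child 4 at index 4, swap → [17, 4, 13, 2, -6, -4, 9, -7, -16, -18, 1]
-6 vs larger child 1 at index 10, swap → [17, 4, 13, 2, 1, -4, 9, -7, -16, -18, -6]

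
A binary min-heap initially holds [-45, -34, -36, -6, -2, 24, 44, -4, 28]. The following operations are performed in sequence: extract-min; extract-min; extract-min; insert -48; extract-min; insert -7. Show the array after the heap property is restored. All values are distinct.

[-7, -4, -6, 44, -2, 28, 24]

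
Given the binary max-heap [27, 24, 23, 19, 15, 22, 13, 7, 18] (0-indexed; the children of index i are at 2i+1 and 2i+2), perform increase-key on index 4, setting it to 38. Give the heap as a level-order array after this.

[38, 27, 23, 19, 24, 22, 13, 7, 18]

set index 4 from 15 to 38 → [27, 24, 23, 19, 38, 22, 13, 7, 18]
38 > parent 24 at index 1, swap → [27, 38, 23, 19, 24, 22, 13, 7, 18]
38 > parent 27 at index 0, swap → [38, 27, 23, 19, 24, 22, 13, 7, 18]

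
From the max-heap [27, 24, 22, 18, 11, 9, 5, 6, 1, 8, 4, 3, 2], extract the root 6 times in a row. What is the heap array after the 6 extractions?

extract-max #1 returns 27:
  remove root 27; move last element 2 to root → [2, 24, 22, 18, 11, 9, 5, 6, 1, 8, 4, 3]
  2 vs larger child 24 at index 1, swap → [24, 2, 22, 18, 11, 9, 5, 6, 1, 8, 4, 3]
  2 vs larger child 18 at index 3, swap → [24, 18, 22, 2, 11, 9, 5, 6, 1, 8, 4, 3]
  2 vs larger child 6 at index 7, swap → [24, 18, 22, 6, 11, 9, 5, 2, 1, 8, 4, 3]
extract-max #2 returns 24:
  remove root 24; move last element 3 to root → [3, 18, 22, 6, 11, 9, 5, 2, 1, 8, 4]
  3 vs larger child 22 at index 2, swap → [22, 18, 3, 6, 11, 9, 5, 2, 1, 8, 4]
  3 vs larger child 9 at index 5, swap → [22, 18, 9, 6, 11, 3, 5, 2, 1, 8, 4]
extract-max #3 returns 22:
  remove root 22; move last element 4 to root → [4, 18, 9, 6, 11, 3, 5, 2, 1, 8]
  4 vs larger child 18 at index 1, swap → [18, 4, 9, 6, 11, 3, 5, 2, 1, 8]
  4 vs larger child 11 at index 4, swap → [18, 11, 9, 6, 4, 3, 5, 2, 1, 8]
  4 vs only child 8 at index 9, swap → [18, 11, 9, 6, 8, 3, 5, 2, 1, 4]
extract-max #4 returns 18:
  remove root 18; move last element 4 to root → [4, 11, 9, 6, 8, 3, 5, 2, 1]
  4 vs larger child 11 at index 1, swap → [11, 4, 9, 6, 8, 3, 5, 2, 1]
  4 vs larger child 8 at index 4, swap → [11, 8, 9, 6, 4, 3, 5, 2, 1]
extract-max #5 returns 11:
  remove root 11; move last element 1 to root → [1, 8, 9, 6, 4, 3, 5, 2]
  1 vs larger child 9 at index 2, swap → [9, 8, 1, 6, 4, 3, 5, 2]
  1 vs larger child 5 at index 6, swap → [9, 8, 5, 6, 4, 3, 1, 2]
extract-max #6 returns 9:
  remove root 9; move last element 2 to root → [2, 8, 5, 6, 4, 3, 1]
  2 vs larger child 8 at index 1, swap → [8, 2, 5, 6, 4, 3, 1]
  2 vs larger child 6 at index 3, swap → [8, 6, 5, 2, 4, 3, 1]

[8, 6, 5, 2, 4, 3, 1]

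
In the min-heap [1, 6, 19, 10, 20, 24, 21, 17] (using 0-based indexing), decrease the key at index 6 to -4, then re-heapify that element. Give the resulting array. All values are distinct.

[-4, 6, 1, 10, 20, 24, 19, 17]

set index 6 from 21 to -4 → [1, 6, 19, 10, 20, 24, -4, 17]
-4 < parent 19 at index 2, swap → [1, 6, -4, 10, 20, 24, 19, 17]
-4 < parent 1 at index 0, swap → [-4, 6, 1, 10, 20, 24, 19, 17]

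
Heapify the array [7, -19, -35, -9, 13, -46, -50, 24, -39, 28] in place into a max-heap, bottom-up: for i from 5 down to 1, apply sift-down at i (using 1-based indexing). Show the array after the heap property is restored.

[28, 24, -35, 7, 13, -46, -50, -9, -39, -19]

sift down from index 5:
  13 vs only child 28 at index 10, swap → [7, -19, -35, -9, 28, -46, -50, 24, -39, 13]
sift down from index 4:
  -9 vs larger child 24 at index 8, swap → [7, -19, -35, 24, 28, -46, -50, -9, -39, 13]
sift down from index 3: already satisfies heap property
sift down from index 2:
  -19 vs larger child 28 at index 5, swap → [7, 28, -35, 24, -19, -46, -50, -9, -39, 13]
  -19 vs only child 13 at index 10, swap → [7, 28, -35, 24, 13, -46, -50, -9, -39, -19]
sift down from index 1:
  7 vs larger child 28 at index 2, swap → [28, 7, -35, 24, 13, -46, -50, -9, -39, -19]
  7 vs larger child 24 at index 4, swap → [28, 24, -35, 7, 13, -46, -50, -9, -39, -19]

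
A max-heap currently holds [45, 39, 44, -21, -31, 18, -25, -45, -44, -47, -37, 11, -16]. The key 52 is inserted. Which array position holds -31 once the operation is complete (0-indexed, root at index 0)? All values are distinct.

4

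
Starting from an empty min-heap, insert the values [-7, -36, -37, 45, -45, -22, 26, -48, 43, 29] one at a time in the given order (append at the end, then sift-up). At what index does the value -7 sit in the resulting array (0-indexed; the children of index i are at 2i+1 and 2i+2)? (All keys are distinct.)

4

Insert -7:
  append -7 at index 0 → [-7] (no swap needed)
Insert -36:
  append -36 at index 1 → [-7, -36]
  -36 < parent -7 at index 0, swap → [-36, -7]
Insert -37:
  append -37 at index 2 → [-36, -7, -37]
  -37 < parent -36 at index 0, swap → [-37, -7, -36]
Insert 45:
  append 45 at index 3 → [-37, -7, -36, 45] (no swap needed)
Insert -45:
  append -45 at index 4 → [-37, -7, -36, 45, -45]
  -45 < parent -7 at index 1, swap → [-37, -45, -36, 45, -7]
  -45 < parent -37 at index 0, swap → [-45, -37, -36, 45, -7]
Insert -22:
  append -22 at index 5 → [-45, -37, -36, 45, -7, -22] (no swap needed)
Insert 26:
  append 26 at index 6 → [-45, -37, -36, 45, -7, -22, 26] (no swap needed)
Insert -48:
  append -48 at index 7 → [-45, -37, -36, 45, -7, -22, 26, -48]
  -48 < parent 45 at index 3, swap → [-45, -37, -36, -48, -7, -22, 26, 45]
  -48 < parent -37 at index 1, swap → [-45, -48, -36, -37, -7, -22, 26, 45]
  -48 < parent -45 at index 0, swap → [-48, -45, -36, -37, -7, -22, 26, 45]
Insert 43:
  append 43 at index 8 → [-48, -45, -36, -37, -7, -22, 26, 45, 43] (no swap needed)
Insert 29:
  append 29 at index 9 → [-48, -45, -36, -37, -7, -22, 26, 45, 43, 29] (no swap needed)
resulting array: [-48, -45, -36, -37, -7, -22, 26, 45, 43, 29]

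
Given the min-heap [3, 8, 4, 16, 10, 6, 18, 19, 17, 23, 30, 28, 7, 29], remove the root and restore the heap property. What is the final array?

[4, 8, 6, 16, 10, 7, 18, 19, 17, 23, 30, 28, 29]

remove root 3; move last element 29 to root → [29, 8, 4, 16, 10, 6, 18, 19, 17, 23, 30, 28, 7]
29 vs smaller child 4 at index 2, swap → [4, 8, 29, 16, 10, 6, 18, 19, 17, 23, 30, 28, 7]
29 vs smaller child 6 at index 5, swap → [4, 8, 6, 16, 10, 29, 18, 19, 17, 23, 30, 28, 7]
29 vs smaller child 7 at index 12, swap → [4, 8, 6, 16, 10, 7, 18, 19, 17, 23, 30, 28, 29]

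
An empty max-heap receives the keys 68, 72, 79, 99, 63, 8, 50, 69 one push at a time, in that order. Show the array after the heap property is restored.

[99, 79, 72, 69, 63, 8, 50, 68]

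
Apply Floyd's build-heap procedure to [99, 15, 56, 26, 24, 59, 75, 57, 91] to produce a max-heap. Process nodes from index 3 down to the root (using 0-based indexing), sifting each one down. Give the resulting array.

[99, 91, 75, 57, 24, 59, 56, 15, 26]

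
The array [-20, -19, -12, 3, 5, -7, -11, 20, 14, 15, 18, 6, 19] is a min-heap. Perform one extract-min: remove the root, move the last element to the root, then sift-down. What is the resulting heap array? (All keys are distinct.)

remove root -20; move last element 19 to root → [19, -19, -12, 3, 5, -7, -11, 20, 14, 15, 18, 6]
19 vs smaller child -19 at index 1, swap → [-19, 19, -12, 3, 5, -7, -11, 20, 14, 15, 18, 6]
19 vs smaller child 3 at index 3, swap → [-19, 3, -12, 19, 5, -7, -11, 20, 14, 15, 18, 6]
19 vs smaller child 14 at index 8, swap → [-19, 3, -12, 14, 5, -7, -11, 20, 19, 15, 18, 6]

[-19, 3, -12, 14, 5, -7, -11, 20, 19, 15, 18, 6]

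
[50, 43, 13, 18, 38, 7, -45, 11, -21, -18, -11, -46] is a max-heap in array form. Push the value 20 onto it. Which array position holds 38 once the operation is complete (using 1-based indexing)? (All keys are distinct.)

append 20 at index 13 → [50, 43, 13, 18, 38, 7, -45, 11, -21, -18, -11, -46, 20]
20 > parent 7 at index 6, swap → [50, 43, 13, 18, 38, 20, -45, 11, -21, -18, -11, -46, 7]
20 > parent 13 at index 3, swap → [50, 43, 20, 18, 38, 13, -45, 11, -21, -18, -11, -46, 7]
resulting array: [50, 43, 20, 18, 38, 13, -45, 11, -21, -18, -11, -46, 7]

5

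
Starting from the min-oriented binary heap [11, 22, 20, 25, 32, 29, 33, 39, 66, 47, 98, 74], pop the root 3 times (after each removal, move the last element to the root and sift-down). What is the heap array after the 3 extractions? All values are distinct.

extract-min #1 returns 11:
  remove root 11; move last element 74 to root → [74, 22, 20, 25, 32, 29, 33, 39, 66, 47, 98]
  74 vs smaller child 20 at index 2, swap → [20, 22, 74, 25, 32, 29, 33, 39, 66, 47, 98]
  74 vs smaller child 29 at index 5, swap → [20, 22, 29, 25, 32, 74, 33, 39, 66, 47, 98]
extract-min #2 returns 20:
  remove root 20; move last element 98 to root → [98, 22, 29, 25, 32, 74, 33, 39, 66, 47]
  98 vs smaller child 22 at index 1, swap → [22, 98, 29, 25, 32, 74, 33, 39, 66, 47]
  98 vs smaller child 25 at index 3, swap → [22, 25, 29, 98, 32, 74, 33, 39, 66, 47]
  98 vs smaller child 39 at index 7, swap → [22, 25, 29, 39, 32, 74, 33, 98, 66, 47]
extract-min #3 returns 22:
  remove root 22; move last element 47 to root → [47, 25, 29, 39, 32, 74, 33, 98, 66]
  47 vs smaller child 25 at index 1, swap → [25, 47, 29, 39, 32, 74, 33, 98, 66]
  47 vs smaller child 32 at index 4, swap → [25, 32, 29, 39, 47, 74, 33, 98, 66]

[25, 32, 29, 39, 47, 74, 33, 98, 66]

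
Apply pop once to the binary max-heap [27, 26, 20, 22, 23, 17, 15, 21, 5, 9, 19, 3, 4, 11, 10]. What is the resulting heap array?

remove root 27; move last element 10 to root → [10, 26, 20, 22, 23, 17, 15, 21, 5, 9, 19, 3, 4, 11]
10 vs larger child 26 at index 1, swap → [26, 10, 20, 22, 23, 17, 15, 21, 5, 9, 19, 3, 4, 11]
10 vs larger child 23 at index 4, swap → [26, 23, 20, 22, 10, 17, 15, 21, 5, 9, 19, 3, 4, 11]
10 vs larger child 19 at index 10, swap → [26, 23, 20, 22, 19, 17, 15, 21, 5, 9, 10, 3, 4, 11]

[26, 23, 20, 22, 19, 17, 15, 21, 5, 9, 10, 3, 4, 11]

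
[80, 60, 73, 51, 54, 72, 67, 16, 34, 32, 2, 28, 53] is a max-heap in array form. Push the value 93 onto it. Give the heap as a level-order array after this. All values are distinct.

[93, 60, 80, 51, 54, 72, 73, 16, 34, 32, 2, 28, 53, 67]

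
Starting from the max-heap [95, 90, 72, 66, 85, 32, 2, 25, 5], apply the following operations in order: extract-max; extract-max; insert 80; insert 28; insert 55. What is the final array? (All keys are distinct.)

extract-max → returns 95:
  remove root 95; move last element 5 to root → [5, 90, 72, 66, 85, 32, 2, 25]
  5 vs larger child 90 at index 1, swap → [90, 5, 72, 66, 85, 32, 2, 25]
  5 vs larger child 85 at index 4, swap → [90, 85, 72, 66, 5, 32, 2, 25]
extract-max → returns 90:
  remove root 90; move last element 25 to root → [25, 85, 72, 66, 5, 32, 2]
  25 vs larger child 85 at index 1, swap → [85, 25, 72, 66, 5, 32, 2]
  25 vs larger child 66 at index 3, swap → [85, 66, 72, 25, 5, 32, 2]
insert 80:
  append 80 at index 7 → [85, 66, 72, 25, 5, 32, 2, 80]
  80 > parent 25 at index 3, swap → [85, 66, 72, 80, 5, 32, 2, 25]
  80 > parent 66 at index 1, swap → [85, 80, 72, 66, 5, 32, 2, 25]
insert 28:
  append 28 at index 8 → [85, 80, 72, 66, 5, 32, 2, 25, 28] (no swap needed)
insert 55:
  append 55 at index 9 → [85, 80, 72, 66, 5, 32, 2, 25, 28, 55]
  55 > parent 5 at index 4, swap → [85, 80, 72, 66, 55, 32, 2, 25, 28, 5]

[85, 80, 72, 66, 55, 32, 2, 25, 28, 5]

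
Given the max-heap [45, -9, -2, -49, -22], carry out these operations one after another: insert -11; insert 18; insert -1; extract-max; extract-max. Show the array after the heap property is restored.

[-1, -9, -2, -49, -22, -11]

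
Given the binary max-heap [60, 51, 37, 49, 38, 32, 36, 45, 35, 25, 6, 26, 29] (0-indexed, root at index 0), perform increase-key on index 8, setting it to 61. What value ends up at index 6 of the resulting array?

set index 8 from 35 to 61 → [60, 51, 37, 49, 38, 32, 36, 45, 61, 25, 6, 26, 29]
61 > parent 49 at index 3, swap → [60, 51, 37, 61, 38, 32, 36, 45, 49, 25, 6, 26, 29]
61 > parent 51 at index 1, swap → [60, 61, 37, 51, 38, 32, 36, 45, 49, 25, 6, 26, 29]
61 > parent 60 at index 0, swap → [61, 60, 37, 51, 38, 32, 36, 45, 49, 25, 6, 26, 29]
resulting array: [61, 60, 37, 51, 38, 32, 36, 45, 49, 25, 6, 26, 29]

36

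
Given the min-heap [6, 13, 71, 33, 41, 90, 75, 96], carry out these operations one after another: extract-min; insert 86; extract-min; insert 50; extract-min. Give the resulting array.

[41, 50, 71, 86, 96, 90, 75]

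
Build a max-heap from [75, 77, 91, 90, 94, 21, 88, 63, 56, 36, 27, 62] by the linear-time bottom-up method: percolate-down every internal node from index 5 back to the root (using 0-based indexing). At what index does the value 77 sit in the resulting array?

4

sift down from index 5:
  21 vs only child 62 at index 11, swap → [75, 77, 91, 90, 94, 62, 88, 63, 56, 36, 27, 21]
sift down from index 4: already satisfies heap property
sift down from index 3: already satisfies heap property
sift down from index 2: already satisfies heap property
sift down from index 1:
  77 vs larger child 94 at index 4, swap → [75, 94, 91, 90, 77, 62, 88, 63, 56, 36, 27, 21]
sift down from index 0:
  75 vs larger child 94 at index 1, swap → [94, 75, 91, 90, 77, 62, 88, 63, 56, 36, 27, 21]
  75 vs larger child 90 at index 3, swap → [94, 90, 91, 75, 77, 62, 88, 63, 56, 36, 27, 21]
resulting array: [94, 90, 91, 75, 77, 62, 88, 63, 56, 36, 27, 21]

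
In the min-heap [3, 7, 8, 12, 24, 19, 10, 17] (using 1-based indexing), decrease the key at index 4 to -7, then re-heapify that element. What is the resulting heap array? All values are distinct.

[-7, 3, 8, 7, 24, 19, 10, 17]

set index 4 from 12 to -7 → [3, 7, 8, -7, 24, 19, 10, 17]
-7 < parent 7 at index 2, swap → [3, -7, 8, 7, 24, 19, 10, 17]
-7 < parent 3 at index 1, swap → [-7, 3, 8, 7, 24, 19, 10, 17]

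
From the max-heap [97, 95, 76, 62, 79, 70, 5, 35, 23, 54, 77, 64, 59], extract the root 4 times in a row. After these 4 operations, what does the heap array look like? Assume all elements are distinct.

[76, 64, 70, 62, 59, 54, 5, 35, 23]

extract-max #1 returns 97:
  remove root 97; move last element 59 to root → [59, 95, 76, 62, 79, 70, 5, 35, 23, 54, 77, 64]
  59 vs larger child 95 at index 1, swap → [95, 59, 76, 62, 79, 70, 5, 35, 23, 54, 77, 64]
  59 vs larger child 79 at index 4, swap → [95, 79, 76, 62, 59, 70, 5, 35, 23, 54, 77, 64]
  59 vs larger child 77 at index 10, swap → [95, 79, 76, 62, 77, 70, 5, 35, 23, 54, 59, 64]
extract-max #2 returns 95:
  remove root 95; move last element 64 to root → [64, 79, 76, 62, 77, 70, 5, 35, 23, 54, 59]
  64 vs larger child 79 at index 1, swap → [79, 64, 76, 62, 77, 70, 5, 35, 23, 54, 59]
  64 vs larger child 77 at index 4, swap → [79, 77, 76, 62, 64, 70, 5, 35, 23, 54, 59]
extract-max #3 returns 79:
  remove root 79; move last element 59 to root → [59, 77, 76, 62, 64, 70, 5, 35, 23, 54]
  59 vs larger child 77 at index 1, swap → [77, 59, 76, 62, 64, 70, 5, 35, 23, 54]
  59 vs larger child 64 at index 4, swap → [77, 64, 76, 62, 59, 70, 5, 35, 23, 54]
extract-max #4 returns 77:
  remove root 77; move last element 54 to root → [54, 64, 76, 62, 59, 70, 5, 35, 23]
  54 vs larger child 76 at index 2, swap → [76, 64, 54, 62, 59, 70, 5, 35, 23]
  54 vs larger child 70 at index 5, swap → [76, 64, 70, 62, 59, 54, 5, 35, 23]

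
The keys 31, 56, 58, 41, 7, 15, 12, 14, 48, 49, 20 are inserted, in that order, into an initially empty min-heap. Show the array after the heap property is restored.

[7, 14, 12, 31, 20, 58, 15, 56, 48, 49, 41]

Insert 31:
  append 31 at index 0 → [31] (no swap needed)
Insert 56:
  append 56 at index 1 → [31, 56] (no swap needed)
Insert 58:
  append 58 at index 2 → [31, 56, 58] (no swap needed)
Insert 41:
  append 41 at index 3 → [31, 56, 58, 41]
  41 < parent 56 at index 1, swap → [31, 41, 58, 56]
Insert 7:
  append 7 at index 4 → [31, 41, 58, 56, 7]
  7 < parent 41 at index 1, swap → [31, 7, 58, 56, 41]
  7 < parent 31 at index 0, swap → [7, 31, 58, 56, 41]
Insert 15:
  append 15 at index 5 → [7, 31, 58, 56, 41, 15]
  15 < parent 58 at index 2, swap → [7, 31, 15, 56, 41, 58]
Insert 12:
  append 12 at index 6 → [7, 31, 15, 56, 41, 58, 12]
  12 < parent 15 at index 2, swap → [7, 31, 12, 56, 41, 58, 15]
Insert 14:
  append 14 at index 7 → [7, 31, 12, 56, 41, 58, 15, 14]
  14 < parent 56 at index 3, swap → [7, 31, 12, 14, 41, 58, 15, 56]
  14 < parent 31 at index 1, swap → [7, 14, 12, 31, 41, 58, 15, 56]
Insert 48:
  append 48 at index 8 → [7, 14, 12, 31, 41, 58, 15, 56, 48] (no swap needed)
Insert 49:
  append 49 at index 9 → [7, 14, 12, 31, 41, 58, 15, 56, 48, 49] (no swap needed)
Insert 20:
  append 20 at index 10 → [7, 14, 12, 31, 41, 58, 15, 56, 48, 49, 20]
  20 < parent 41 at index 4, swap → [7, 14, 12, 31, 20, 58, 15, 56, 48, 49, 41]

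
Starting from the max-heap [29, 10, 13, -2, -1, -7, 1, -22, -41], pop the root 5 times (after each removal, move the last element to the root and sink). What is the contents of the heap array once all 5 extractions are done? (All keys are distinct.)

[-2, -22, -7, -41]

extract-max #1 returns 29:
  remove root 29; move last element -41 to root → [-41, 10, 13, -2, -1, -7, 1, -22]
  -41 vs larger child 13 at index 2, swap → [13, 10, -41, -2, -1, -7, 1, -22]
  -41 vs larger child 1 at index 6, swap → [13, 10, 1, -2, -1, -7, -41, -22]
extract-max #2 returns 13:
  remove root 13; move last element -22 to root → [-22, 10, 1, -2, -1, -7, -41]
  -22 vs larger child 10 at index 1, swap → [10, -22, 1, -2, -1, -7, -41]
  -22 vs larger child -1 at index 4, swap → [10, -1, 1, -2, -22, -7, -41]
extract-max #3 returns 10:
  remove root 10; move last element -41 to root → [-41, -1, 1, -2, -22, -7]
  -41 vs larger child 1 at index 2, swap → [1, -1, -41, -2, -22, -7]
  -41 vs only child -7 at index 5, swap → [1, -1, -7, -2, -22, -41]
extract-max #4 returns 1:
  remove root 1; move last element -41 to root → [-41, -1, -7, -2, -22]
  -41 vs larger child -1 at index 1, swap → [-1, -41, -7, -2, -22]
  -41 vs larger child -2 at index 3, swap → [-1, -2, -7, -41, -22]
extract-max #5 returns -1:
  remove root -1; move last element -22 to root → [-22, -2, -7, -41]
  -22 vs larger child -2 at index 1, swap → [-2, -22, -7, -41]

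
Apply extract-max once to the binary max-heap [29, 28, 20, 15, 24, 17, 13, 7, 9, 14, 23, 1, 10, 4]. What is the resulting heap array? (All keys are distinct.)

remove root 29; move last element 4 to root → [4, 28, 20, 15, 24, 17, 13, 7, 9, 14, 23, 1, 10]
4 vs larger child 28 at index 1, swap → [28, 4, 20, 15, 24, 17, 13, 7, 9, 14, 23, 1, 10]
4 vs larger child 24 at index 4, swap → [28, 24, 20, 15, 4, 17, 13, 7, 9, 14, 23, 1, 10]
4 vs larger child 23 at index 10, swap → [28, 24, 20, 15, 23, 17, 13, 7, 9, 14, 4, 1, 10]

[28, 24, 20, 15, 23, 17, 13, 7, 9, 14, 4, 1, 10]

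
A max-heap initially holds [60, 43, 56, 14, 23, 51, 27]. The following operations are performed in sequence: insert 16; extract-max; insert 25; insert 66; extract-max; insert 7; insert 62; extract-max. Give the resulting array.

[56, 43, 51, 25, 23, 14, 27, 16, 7]

insert 16:
  append 16 at index 7 → [60, 43, 56, 14, 23, 51, 27, 16]
  16 > parent 14 at index 3, swap → [60, 43, 56, 16, 23, 51, 27, 14]
extract-max → returns 60:
  remove root 60; move last element 14 to root → [14, 43, 56, 16, 23, 51, 27]
  14 vs larger child 56 at index 2, swap → [56, 43, 14, 16, 23, 51, 27]
  14 vs larger child 51 at index 5, swap → [56, 43, 51, 16, 23, 14, 27]
insert 25:
  append 25 at index 7 → [56, 43, 51, 16, 23, 14, 27, 25]
  25 > parent 16 at index 3, swap → [56, 43, 51, 25, 23, 14, 27, 16]
insert 66:
  append 66 at index 8 → [56, 43, 51, 25, 23, 14, 27, 16, 66]
  66 > parent 25 at index 3, swap → [56, 43, 51, 66, 23, 14, 27, 16, 25]
  66 > parent 43 at index 1, swap → [56, 66, 51, 43, 23, 14, 27, 16, 25]
  66 > parent 56 at index 0, swap → [66, 56, 51, 43, 23, 14, 27, 16, 25]
extract-max → returns 66:
  remove root 66; move last element 25 to root → [25, 56, 51, 43, 23, 14, 27, 16]
  25 vs larger child 56 at index 1, swap → [56, 25, 51, 43, 23, 14, 27, 16]
  25 vs larger child 43 at index 3, swap → [56, 43, 51, 25, 23, 14, 27, 16]
insert 7:
  append 7 at index 8 → [56, 43, 51, 25, 23, 14, 27, 16, 7] (no swap needed)
insert 62:
  append 62 at index 9 → [56, 43, 51, 25, 23, 14, 27, 16, 7, 62]
  62 > parent 23 at index 4, swap → [56, 43, 51, 25, 62, 14, 27, 16, 7, 23]
  62 > parent 43 at index 1, swap → [56, 62, 51, 25, 43, 14, 27, 16, 7, 23]
  62 > parent 56 at index 0, swap → [62, 56, 51, 25, 43, 14, 27, 16, 7, 23]
extract-max → returns 62:
  remove root 62; move last element 23 to root → [23, 56, 51, 25, 43, 14, 27, 16, 7]
  23 vs larger child 56 at index 1, swap → [56, 23, 51, 25, 43, 14, 27, 16, 7]
  23 vs larger child 43 at index 4, swap → [56, 43, 51, 25, 23, 14, 27, 16, 7]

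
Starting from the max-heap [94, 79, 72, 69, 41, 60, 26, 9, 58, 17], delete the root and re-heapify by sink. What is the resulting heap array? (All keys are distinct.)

remove root 94; move last element 17 to root → [17, 79, 72, 69, 41, 60, 26, 9, 58]
17 vs larger child 79 at index 1, swap → [79, 17, 72, 69, 41, 60, 26, 9, 58]
17 vs larger child 69 at index 3, swap → [79, 69, 72, 17, 41, 60, 26, 9, 58]
17 vs larger child 58 at index 8, swap → [79, 69, 72, 58, 41, 60, 26, 9, 17]

[79, 69, 72, 58, 41, 60, 26, 9, 17]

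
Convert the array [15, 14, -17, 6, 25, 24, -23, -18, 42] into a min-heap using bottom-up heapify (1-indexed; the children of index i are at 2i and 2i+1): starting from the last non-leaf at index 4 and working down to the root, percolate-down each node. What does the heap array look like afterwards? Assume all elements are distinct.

[-23, -18, -17, 6, 25, 24, 15, 14, 42]

sift down from index 4:
  6 vs smaller child -18 at index 8, swap → [15, 14, -17, -18, 25, 24, -23, 6, 42]
sift down from index 3:
  -17 vs smaller child -23 at index 7, swap → [15, 14, -23, -18, 25, 24, -17, 6, 42]
sift down from index 2:
  14 vs smaller child -18 at index 4, swap → [15, -18, -23, 14, 25, 24, -17, 6, 42]
  14 vs smaller child 6 at index 8, swap → [15, -18, -23, 6, 25, 24, -17, 14, 42]
sift down from index 1:
  15 vs smaller child -23 at index 3, swap → [-23, -18, 15, 6, 25, 24, -17, 14, 42]
  15 vs smaller child -17 at index 7, swap → [-23, -18, -17, 6, 25, 24, 15, 14, 42]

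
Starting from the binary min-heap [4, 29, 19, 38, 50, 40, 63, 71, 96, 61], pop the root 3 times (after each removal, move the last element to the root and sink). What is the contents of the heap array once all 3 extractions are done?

extract-min #1 returns 4:
  remove root 4; move last element 61 to root → [61, 29, 19, 38, 50, 40, 63, 71, 96]
  61 vs smaller child 19 at index 2, swap → [19, 29, 61, 38, 50, 40, 63, 71, 96]
  61 vs smaller child 40 at index 5, swap → [19, 29, 40, 38, 50, 61, 63, 71, 96]
extract-min #2 returns 19:
  remove root 19; move last element 96 to root → [96, 29, 40, 38, 50, 61, 63, 71]
  96 vs smaller child 29 at index 1, swap → [29, 96, 40, 38, 50, 61, 63, 71]
  96 vs smaller child 38 at index 3, swap → [29, 38, 40, 96, 50, 61, 63, 71]
  96 vs only child 71 at index 7, swap → [29, 38, 40, 71, 50, 61, 63, 96]
extract-min #3 returns 29:
  remove root 29; move last element 96 to root → [96, 38, 40, 71, 50, 61, 63]
  96 vs smaller child 38 at index 1, swap → [38, 96, 40, 71, 50, 61, 63]
  96 vs smaller child 50 at index 4, swap → [38, 50, 40, 71, 96, 61, 63]

[38, 50, 40, 71, 96, 61, 63]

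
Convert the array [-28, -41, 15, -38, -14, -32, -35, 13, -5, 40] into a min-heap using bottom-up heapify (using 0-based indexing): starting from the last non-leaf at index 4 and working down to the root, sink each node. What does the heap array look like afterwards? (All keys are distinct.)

sift down from index 4: already satisfies heap property
sift down from index 3: already satisfies heap property
sift down from index 2:
  15 vs smaller child -35 at index 6, swap → [-28, -41, -35, -38, -14, -32, 15, 13, -5, 40]
sift down from index 1: already satisfies heap property
sift down from index 0:
  -28 vs smaller child -41 at index 1, swap → [-41, -28, -35, -38, -14, -32, 15, 13, -5, 40]
  -28 vs smaller child -38 at index 3, swap → [-41, -38, -35, -28, -14, -32, 15, 13, -5, 40]

[-41, -38, -35, -28, -14, -32, 15, 13, -5, 40]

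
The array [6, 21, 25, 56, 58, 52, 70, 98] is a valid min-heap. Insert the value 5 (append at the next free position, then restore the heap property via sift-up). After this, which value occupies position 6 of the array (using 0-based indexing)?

70

append 5 at index 8 → [6, 21, 25, 56, 58, 52, 70, 98, 5]
5 < parent 56 at index 3, swap → [6, 21, 25, 5, 58, 52, 70, 98, 56]
5 < parent 21 at index 1, swap → [6, 5, 25, 21, 58, 52, 70, 98, 56]
5 < parent 6 at index 0, swap → [5, 6, 25, 21, 58, 52, 70, 98, 56]
resulting array: [5, 6, 25, 21, 58, 52, 70, 98, 56]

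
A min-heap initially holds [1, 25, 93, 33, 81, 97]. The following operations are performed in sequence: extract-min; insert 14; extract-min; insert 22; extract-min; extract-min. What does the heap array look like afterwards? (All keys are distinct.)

extract-min → returns 1:
  remove root 1; move last element 97 to root → [97, 25, 93, 33, 81]
  97 vs smaller child 25 at index 1, swap → [25, 97, 93, 33, 81]
  97 vs smaller child 33 at index 3, swap → [25, 33, 93, 97, 81]
insert 14:
  append 14 at index 5 → [25, 33, 93, 97, 81, 14]
  14 < parent 93 at index 2, swap → [25, 33, 14, 97, 81, 93]
  14 < parent 25 at index 0, swap → [14, 33, 25, 97, 81, 93]
extract-min → returns 14:
  remove root 14; move last element 93 to root → [93, 33, 25, 97, 81]
  93 vs smaller child 25 at index 2, swap → [25, 33, 93, 97, 81]
insert 22:
  append 22 at index 5 → [25, 33, 93, 97, 81, 22]
  22 < parent 93 at index 2, swap → [25, 33, 22, 97, 81, 93]
  22 < parent 25 at index 0, swap → [22, 33, 25, 97, 81, 93]
extract-min → returns 22:
  remove root 22; move last element 93 to root → [93, 33, 25, 97, 81]
  93 vs smaller child 25 at index 2, swap → [25, 33, 93, 97, 81]
extract-min → returns 25:
  remove root 25; move last element 81 to root → [81, 33, 93, 97]
  81 vs smaller child 33 at index 1, swap → [33, 81, 93, 97]

[33, 81, 93, 97]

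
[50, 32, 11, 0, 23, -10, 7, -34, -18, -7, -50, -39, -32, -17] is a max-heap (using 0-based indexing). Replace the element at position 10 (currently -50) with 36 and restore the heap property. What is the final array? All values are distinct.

[50, 36, 11, 0, 32, -10, 7, -34, -18, -7, 23, -39, -32, -17]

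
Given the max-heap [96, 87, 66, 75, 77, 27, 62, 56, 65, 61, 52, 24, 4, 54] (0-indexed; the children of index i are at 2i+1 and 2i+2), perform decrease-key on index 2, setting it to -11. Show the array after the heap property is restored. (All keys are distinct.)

[96, 87, 62, 75, 77, 27, 54, 56, 65, 61, 52, 24, 4, -11]

set index 2 from 66 to -11 → [96, 87, -11, 75, 77, 27, 62, 56, 65, 61, 52, 24, 4, 54]
-11 vs larger child 62 at index 6, swap → [96, 87, 62, 75, 77, 27, -11, 56, 65, 61, 52, 24, 4, 54]
-11 vs only child 54 at index 13, swap → [96, 87, 62, 75, 77, 27, 54, 56, 65, 61, 52, 24, 4, -11]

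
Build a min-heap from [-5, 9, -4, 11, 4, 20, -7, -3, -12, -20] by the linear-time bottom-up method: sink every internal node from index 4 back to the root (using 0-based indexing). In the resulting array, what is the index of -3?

7

sift down from index 4:
  4 vs only child -20 at index 9, swap → [-5, 9, -4, 11, -20, 20, -7, -3, -12, 4]
sift down from index 3:
  11 vs smaller child -12 at index 8, swap → [-5, 9, -4, -12, -20, 20, -7, -3, 11, 4]
sift down from index 2:
  -4 vs smaller child -7 at index 6, swap → [-5, 9, -7, -12, -20, 20, -4, -3, 11, 4]
sift down from index 1:
  9 vs smaller child -20 at index 4, swap → [-5, -20, -7, -12, 9, 20, -4, -3, 11, 4]
  9 vs only child 4 at index 9, swap → [-5, -20, -7, -12, 4, 20, -4, -3, 11, 9]
sift down from index 0:
  -5 vs smaller child -20 at index 1, swap → [-20, -5, -7, -12, 4, 20, -4, -3, 11, 9]
  -5 vs smaller child -12 at index 3, swap → [-20, -12, -7, -5, 4, 20, -4, -3, 11, 9]
resulting array: [-20, -12, -7, -5, 4, 20, -4, -3, 11, 9]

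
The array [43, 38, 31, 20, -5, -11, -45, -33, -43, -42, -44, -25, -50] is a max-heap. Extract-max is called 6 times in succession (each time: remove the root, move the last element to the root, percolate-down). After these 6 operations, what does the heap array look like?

[-25, -33, -44, -43, -42, -50, -45]

extract-max #1 returns 43:
  remove root 43; move last element -50 to root → [-50, 38, 31, 20, -5, -11, -45, -33, -43, -42, -44, -25]
  -50 vs larger child 38 at index 1, swap → [38, -50, 31, 20, -5, -11, -45, -33, -43, -42, -44, -25]
  -50 vs larger child 20 at index 3, swap → [38, 20, 31, -50, -5, -11, -45, -33, -43, -42, -44, -25]
  -50 vs larger child -33 at index 7, swap → [38, 20, 31, -33, -5, -11, -45, -50, -43, -42, -44, -25]
extract-max #2 returns 38:
  remove root 38; move last element -25 to root → [-25, 20, 31, -33, -5, -11, -45, -50, -43, -42, -44]
  -25 vs larger child 31 at index 2, swap → [31, 20, -25, -33, -5, -11, -45, -50, -43, -42, -44]
  -25 vs larger child -11 at index 5, swap → [31, 20, -11, -33, -5, -25, -45, -50, -43, -42, -44]
extract-max #3 returns 31:
  remove root 31; move last element -44 to root → [-44, 20, -11, -33, -5, -25, -45, -50, -43, -42]
  -44 vs larger child 20 at index 1, swap → [20, -44, -11, -33, -5, -25, -45, -50, -43, -42]
  -44 vs larger child -5 at index 4, swap → [20, -5, -11, -33, -44, -25, -45, -50, -43, -42]
  -44 vs only child -42 at index 9, swap → [20, -5, -11, -33, -42, -25, -45, -50, -43, -44]
extract-max #4 returns 20:
  remove root 20; move last element -44 to root → [-44, -5, -11, -33, -42, -25, -45, -50, -43]
  -44 vs larger child -5 at index 1, swap → [-5, -44, -11, -33, -42, -25, -45, -50, -43]
  -44 vs larger child -33 at index 3, swap → [-5, -33, -11, -44, -42, -25, -45, -50, -43]
  -44 vs larger child -43 at index 8, swap → [-5, -33, -11, -43, -42, -25, -45, -50, -44]
extract-max #5 returns -5:
  remove root -5; move last element -44 to root → [-44, -33, -11, -43, -42, -25, -45, -50]
  -44 vs larger child -11 at index 2, swap → [-11, -33, -44, -43, -42, -25, -45, -50]
  -44 vs larger child -25 at index 5, swap → [-11, -33, -25, -43, -42, -44, -45, -50]
extract-max #6 returns -11:
  remove root -11; move last element -50 to root → [-50, -33, -25, -43, -42, -44, -45]
  -50 vs larger child -25 at index 2, swap → [-25, -33, -50, -43, -42, -44, -45]
  -50 vs larger child -44 at index 5, swap → [-25, -33, -44, -43, -42, -50, -45]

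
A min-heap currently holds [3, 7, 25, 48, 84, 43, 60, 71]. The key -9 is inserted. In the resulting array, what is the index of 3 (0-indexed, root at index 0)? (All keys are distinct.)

append -9 at index 8 → [3, 7, 25, 48, 84, 43, 60, 71, -9]
-9 < parent 48 at index 3, swap → [3, 7, 25, -9, 84, 43, 60, 71, 48]
-9 < parent 7 at index 1, swap → [3, -9, 25, 7, 84, 43, 60, 71, 48]
-9 < parent 3 at index 0, swap → [-9, 3, 25, 7, 84, 43, 60, 71, 48]
resulting array: [-9, 3, 25, 7, 84, 43, 60, 71, 48]

1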